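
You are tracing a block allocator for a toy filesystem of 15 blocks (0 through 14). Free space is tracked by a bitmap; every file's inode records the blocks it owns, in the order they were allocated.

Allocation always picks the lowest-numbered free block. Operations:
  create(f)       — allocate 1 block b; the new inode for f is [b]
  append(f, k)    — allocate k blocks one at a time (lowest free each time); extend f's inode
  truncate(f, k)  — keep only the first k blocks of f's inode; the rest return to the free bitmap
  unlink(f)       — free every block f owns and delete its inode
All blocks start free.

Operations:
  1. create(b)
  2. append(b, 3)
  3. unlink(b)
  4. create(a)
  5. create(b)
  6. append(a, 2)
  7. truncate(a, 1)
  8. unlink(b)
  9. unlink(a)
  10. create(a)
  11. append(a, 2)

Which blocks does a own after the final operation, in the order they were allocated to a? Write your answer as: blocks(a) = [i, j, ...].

create(b): bitmap=F.............. | b=[0]
append(b, 3): bitmap=FFFF........... | b=[0, 1, 2, 3]
unlink(b): bitmap=............... | 
create(a): bitmap=F.............. | a=[0]
create(b): bitmap=FF............. | a=[0] b=[1]
append(a, 2): bitmap=FFFF........... | a=[0, 2, 3] b=[1]
truncate(a, 1): bitmap=FF............. | a=[0] b=[1]
unlink(b): bitmap=F.............. | a=[0]
unlink(a): bitmap=............... | 
create(a): bitmap=F.............. | a=[0]
append(a, 2): bitmap=FFF............ | a=[0, 1, 2]

blocks(a) = [0, 1, 2]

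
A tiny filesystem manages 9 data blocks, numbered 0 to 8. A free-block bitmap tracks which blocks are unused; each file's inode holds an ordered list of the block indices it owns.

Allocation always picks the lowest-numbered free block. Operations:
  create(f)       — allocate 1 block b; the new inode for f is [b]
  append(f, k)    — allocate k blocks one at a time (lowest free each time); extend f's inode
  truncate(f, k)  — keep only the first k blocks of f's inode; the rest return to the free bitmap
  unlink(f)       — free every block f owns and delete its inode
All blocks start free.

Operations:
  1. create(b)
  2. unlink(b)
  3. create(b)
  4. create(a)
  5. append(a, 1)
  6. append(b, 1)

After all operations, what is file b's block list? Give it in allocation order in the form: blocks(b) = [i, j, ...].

after create(b) → b:[0]  free=[F........]
after unlink(b) →   free=[.........]
after create(b) → b:[0]  free=[F........]
after create(a) → a:[1], b:[0]  free=[FF.......]
after append(a, 1) → a:[1, 2], b:[0]  free=[FFF......]
after append(b, 1) → a:[1, 2], b:[0, 3]  free=[FFFF.....]

blocks(b) = [0, 3]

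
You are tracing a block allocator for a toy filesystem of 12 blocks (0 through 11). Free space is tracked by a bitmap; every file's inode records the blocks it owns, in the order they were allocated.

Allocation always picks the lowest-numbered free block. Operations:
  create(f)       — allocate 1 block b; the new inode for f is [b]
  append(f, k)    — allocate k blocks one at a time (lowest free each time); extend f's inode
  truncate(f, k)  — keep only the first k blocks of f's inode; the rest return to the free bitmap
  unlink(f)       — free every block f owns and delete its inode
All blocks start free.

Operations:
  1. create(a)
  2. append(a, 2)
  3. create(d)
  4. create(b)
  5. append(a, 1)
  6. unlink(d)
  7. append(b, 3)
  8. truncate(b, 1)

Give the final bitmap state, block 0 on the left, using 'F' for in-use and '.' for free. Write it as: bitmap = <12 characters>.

bitmap = FFF.FF......

create(a): bitmap=F........... | a=[0]
append(a, 2): bitmap=FFF......... | a=[0, 1, 2]
create(d): bitmap=FFFF........ | a=[0, 1, 2] d=[3]
create(b): bitmap=FFFFF....... | a=[0, 1, 2] b=[4] d=[3]
append(a, 1): bitmap=FFFFFF...... | a=[0, 1, 2, 5] b=[4] d=[3]
unlink(d): bitmap=FFF.FF...... | a=[0, 1, 2, 5] b=[4]
append(b, 3): bitmap=FFFFFFFF.... | a=[0, 1, 2, 5] b=[4, 3, 6, 7]
truncate(b, 1): bitmap=FFF.FF...... | a=[0, 1, 2, 5] b=[4]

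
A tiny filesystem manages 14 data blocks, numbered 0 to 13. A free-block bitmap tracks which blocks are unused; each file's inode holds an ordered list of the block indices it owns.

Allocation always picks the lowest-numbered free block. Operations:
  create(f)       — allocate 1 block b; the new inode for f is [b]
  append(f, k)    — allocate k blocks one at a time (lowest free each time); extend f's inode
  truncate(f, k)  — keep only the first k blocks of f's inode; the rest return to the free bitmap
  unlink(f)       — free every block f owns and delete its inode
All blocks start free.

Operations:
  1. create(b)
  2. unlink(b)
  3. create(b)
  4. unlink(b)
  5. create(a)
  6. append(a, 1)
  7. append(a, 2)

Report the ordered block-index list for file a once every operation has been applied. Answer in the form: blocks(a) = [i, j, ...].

  1. create(b)  ⇒  F.............  {b→[0]}
  2. unlink(b)  ⇒  ..............  {}
  3. create(b)  ⇒  F.............  {b→[0]}
  4. unlink(b)  ⇒  ..............  {}
  5. create(a)  ⇒  F.............  {a→[0]}
  6. append(a, 1)  ⇒  FF............  {a→[0, 1]}
  7. append(a, 2)  ⇒  FFFF..........  {a→[0, 1, 2, 3]}

blocks(a) = [0, 1, 2, 3]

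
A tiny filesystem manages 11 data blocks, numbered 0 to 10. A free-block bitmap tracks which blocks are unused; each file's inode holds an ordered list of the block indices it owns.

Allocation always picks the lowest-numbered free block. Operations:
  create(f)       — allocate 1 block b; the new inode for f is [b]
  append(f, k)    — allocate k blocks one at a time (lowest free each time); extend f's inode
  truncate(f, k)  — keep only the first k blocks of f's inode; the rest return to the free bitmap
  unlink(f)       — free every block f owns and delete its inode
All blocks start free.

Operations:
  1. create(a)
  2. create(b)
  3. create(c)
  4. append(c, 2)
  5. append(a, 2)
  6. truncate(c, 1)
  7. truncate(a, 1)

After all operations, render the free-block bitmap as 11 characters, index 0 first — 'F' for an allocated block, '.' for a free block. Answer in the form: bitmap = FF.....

bitmap = FFF........

after create(a) → a:[0]  free=[F..........]
after create(b) → a:[0], b:[1]  free=[FF.........]
after create(c) → a:[0], b:[1], c:[2]  free=[FFF........]
after append(c, 2) → a:[0], b:[1], c:[2, 3, 4]  free=[FFFFF......]
after append(a, 2) → a:[0, 5, 6], b:[1], c:[2, 3, 4]  free=[FFFFFFF....]
after truncate(c, 1) → a:[0, 5, 6], b:[1], c:[2]  free=[FFF..FF....]
after truncate(a, 1) → a:[0], b:[1], c:[2]  free=[FFF........]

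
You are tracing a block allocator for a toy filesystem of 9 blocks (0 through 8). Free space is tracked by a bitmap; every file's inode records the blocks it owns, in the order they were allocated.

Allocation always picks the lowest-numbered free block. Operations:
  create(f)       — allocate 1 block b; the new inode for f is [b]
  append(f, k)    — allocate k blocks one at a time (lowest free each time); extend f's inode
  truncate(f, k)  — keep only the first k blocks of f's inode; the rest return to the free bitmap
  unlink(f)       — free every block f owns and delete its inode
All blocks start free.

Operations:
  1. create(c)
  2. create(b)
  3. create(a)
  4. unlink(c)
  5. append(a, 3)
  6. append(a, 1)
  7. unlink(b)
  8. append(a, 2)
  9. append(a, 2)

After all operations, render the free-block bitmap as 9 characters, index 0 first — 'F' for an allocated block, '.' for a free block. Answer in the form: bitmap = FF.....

[1] create(c) — c=0 (map F........)
[2] create(b) — b=1 c=0 (map FF.......)
[3] create(a) — a=2 b=1 c=0 (map FFF......)
[4] unlink(c) — a=2 b=1 (map .FF......)
[5] append(a, 3) — a=2,0,3,4 b=1 (map FFFFF....)
[6] append(a, 1) — a=2,0,3,4,5 b=1 (map FFFFFF...)
[7] unlink(b) — a=2,0,3,4,5 (map F.FFFF...)
[8] append(a, 2) — a=2,0,3,4,5,1,6 (map FFFFFFF..)
[9] append(a, 2) — a=2,0,3,4,5,1,6,7,8 (map FFFFFFFFF)

bitmap = FFFFFFFFF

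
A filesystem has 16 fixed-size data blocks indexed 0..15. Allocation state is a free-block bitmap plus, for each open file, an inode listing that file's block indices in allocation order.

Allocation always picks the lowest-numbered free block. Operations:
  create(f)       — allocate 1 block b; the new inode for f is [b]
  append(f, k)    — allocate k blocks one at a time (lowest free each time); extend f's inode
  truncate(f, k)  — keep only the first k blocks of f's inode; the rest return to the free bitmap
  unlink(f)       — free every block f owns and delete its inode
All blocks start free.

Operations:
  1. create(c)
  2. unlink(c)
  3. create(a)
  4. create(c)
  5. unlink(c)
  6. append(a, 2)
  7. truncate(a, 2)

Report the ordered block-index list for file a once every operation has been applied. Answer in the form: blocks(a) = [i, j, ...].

after create(c) → c:[0]  free=[F...............]
after unlink(c) →   free=[................]
after create(a) → a:[0]  free=[F...............]
after create(c) → a:[0], c:[1]  free=[FF..............]
after unlink(c) → a:[0]  free=[F...............]
after append(a, 2) → a:[0, 1, 2]  free=[FFF.............]
after truncate(a, 2) → a:[0, 1]  free=[FF..............]

blocks(a) = [0, 1]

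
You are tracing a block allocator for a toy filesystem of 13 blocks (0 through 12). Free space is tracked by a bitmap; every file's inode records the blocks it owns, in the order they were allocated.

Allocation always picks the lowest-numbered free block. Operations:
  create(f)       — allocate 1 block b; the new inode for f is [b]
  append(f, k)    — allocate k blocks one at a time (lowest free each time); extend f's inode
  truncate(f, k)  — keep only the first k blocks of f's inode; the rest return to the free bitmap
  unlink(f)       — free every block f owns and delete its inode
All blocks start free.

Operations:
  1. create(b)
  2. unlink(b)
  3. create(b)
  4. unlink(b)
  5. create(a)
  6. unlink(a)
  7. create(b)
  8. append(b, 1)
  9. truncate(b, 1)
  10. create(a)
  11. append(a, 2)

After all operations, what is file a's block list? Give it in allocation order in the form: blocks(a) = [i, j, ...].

[1] create(b) — b=0 (map F............)
[2] unlink(b) —  (map .............)
[3] create(b) — b=0 (map F............)
[4] unlink(b) —  (map .............)
[5] create(a) — a=0 (map F............)
[6] unlink(a) —  (map .............)
[7] create(b) — b=0 (map F............)
[8] append(b, 1) — b=0,1 (map FF...........)
[9] truncate(b, 1) — b=0 (map F............)
[10] create(a) — a=1 b=0 (map FF...........)
[11] append(a, 2) — a=1,2,3 b=0 (map FFFF.........)

blocks(a) = [1, 2, 3]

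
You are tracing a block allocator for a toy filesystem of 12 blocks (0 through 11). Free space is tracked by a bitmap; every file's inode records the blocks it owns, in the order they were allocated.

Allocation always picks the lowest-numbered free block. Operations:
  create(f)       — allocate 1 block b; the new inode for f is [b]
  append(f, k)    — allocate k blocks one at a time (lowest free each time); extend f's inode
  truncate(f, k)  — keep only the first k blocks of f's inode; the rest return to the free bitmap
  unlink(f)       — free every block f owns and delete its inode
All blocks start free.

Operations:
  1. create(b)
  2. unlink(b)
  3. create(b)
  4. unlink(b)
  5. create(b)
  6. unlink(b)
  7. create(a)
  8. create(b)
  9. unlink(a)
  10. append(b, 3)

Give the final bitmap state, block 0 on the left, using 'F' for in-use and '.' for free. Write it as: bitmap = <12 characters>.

bitmap = FFFF........

[1] create(b) — b=0 (map F...........)
[2] unlink(b) —  (map ............)
[3] create(b) — b=0 (map F...........)
[4] unlink(b) —  (map ............)
[5] create(b) — b=0 (map F...........)
[6] unlink(b) —  (map ............)
[7] create(a) — a=0 (map F...........)
[8] create(b) — a=0 b=1 (map FF..........)
[9] unlink(a) — b=1 (map .F..........)
[10] append(b, 3) — b=1,0,2,3 (map FFFF........)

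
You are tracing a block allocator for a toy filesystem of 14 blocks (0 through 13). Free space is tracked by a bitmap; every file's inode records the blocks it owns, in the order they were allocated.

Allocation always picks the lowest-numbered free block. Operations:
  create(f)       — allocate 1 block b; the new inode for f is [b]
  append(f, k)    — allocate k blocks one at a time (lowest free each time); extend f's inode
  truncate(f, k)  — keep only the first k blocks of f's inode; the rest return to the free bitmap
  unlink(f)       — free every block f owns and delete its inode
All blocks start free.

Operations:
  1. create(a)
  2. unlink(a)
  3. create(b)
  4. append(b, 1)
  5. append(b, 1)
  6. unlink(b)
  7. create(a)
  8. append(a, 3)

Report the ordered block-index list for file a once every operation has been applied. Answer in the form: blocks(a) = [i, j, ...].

create(a): bitmap=F............. | a=[0]
unlink(a): bitmap=.............. | 
create(b): bitmap=F............. | b=[0]
append(b, 1): bitmap=FF............ | b=[0, 1]
append(b, 1): bitmap=FFF........... | b=[0, 1, 2]
unlink(b): bitmap=.............. | 
create(a): bitmap=F............. | a=[0]
append(a, 3): bitmap=FFFF.......... | a=[0, 1, 2, 3]

blocks(a) = [0, 1, 2, 3]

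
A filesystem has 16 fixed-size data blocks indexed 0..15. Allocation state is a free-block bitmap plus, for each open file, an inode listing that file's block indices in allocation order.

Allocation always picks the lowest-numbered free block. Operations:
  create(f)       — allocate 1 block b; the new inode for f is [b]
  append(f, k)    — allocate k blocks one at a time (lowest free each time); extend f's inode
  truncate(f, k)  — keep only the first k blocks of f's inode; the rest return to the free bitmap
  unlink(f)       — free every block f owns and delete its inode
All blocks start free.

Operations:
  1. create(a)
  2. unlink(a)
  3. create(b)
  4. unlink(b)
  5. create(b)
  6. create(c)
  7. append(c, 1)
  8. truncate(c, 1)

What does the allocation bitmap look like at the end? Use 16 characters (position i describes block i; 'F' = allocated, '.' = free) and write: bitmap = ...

create(a): bitmap=F............... | a=[0]
unlink(a): bitmap=................ | 
create(b): bitmap=F............... | b=[0]
unlink(b): bitmap=................ | 
create(b): bitmap=F............... | b=[0]
create(c): bitmap=FF.............. | b=[0] c=[1]
append(c, 1): bitmap=FFF............. | b=[0] c=[1, 2]
truncate(c, 1): bitmap=FF.............. | b=[0] c=[1]

bitmap = FF..............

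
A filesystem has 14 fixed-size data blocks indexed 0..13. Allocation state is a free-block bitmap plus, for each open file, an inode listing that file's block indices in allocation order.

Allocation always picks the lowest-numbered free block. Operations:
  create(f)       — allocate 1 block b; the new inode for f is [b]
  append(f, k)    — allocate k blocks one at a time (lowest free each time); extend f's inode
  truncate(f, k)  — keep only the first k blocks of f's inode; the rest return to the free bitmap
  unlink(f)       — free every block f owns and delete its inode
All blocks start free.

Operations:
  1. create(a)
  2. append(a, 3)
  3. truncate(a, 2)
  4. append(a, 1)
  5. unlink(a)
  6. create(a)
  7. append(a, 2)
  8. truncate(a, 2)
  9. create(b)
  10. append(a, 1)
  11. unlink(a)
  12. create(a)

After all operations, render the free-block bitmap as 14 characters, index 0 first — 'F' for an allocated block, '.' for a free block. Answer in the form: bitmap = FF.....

bitmap = F.F...........

after create(a) → a:[0]  free=[F.............]
after append(a, 3) → a:[0, 1, 2, 3]  free=[FFFF..........]
after truncate(a, 2) → a:[0, 1]  free=[FF............]
after append(a, 1) → a:[0, 1, 2]  free=[FFF...........]
after unlink(a) →   free=[..............]
after create(a) → a:[0]  free=[F.............]
after append(a, 2) → a:[0, 1, 2]  free=[FFF...........]
after truncate(a, 2) → a:[0, 1]  free=[FF............]
after create(b) → a:[0, 1], b:[2]  free=[FFF...........]
after append(a, 1) → a:[0, 1, 3], b:[2]  free=[FFFF..........]
after unlink(a) → b:[2]  free=[..F...........]
after create(a) → a:[0], b:[2]  free=[F.F...........]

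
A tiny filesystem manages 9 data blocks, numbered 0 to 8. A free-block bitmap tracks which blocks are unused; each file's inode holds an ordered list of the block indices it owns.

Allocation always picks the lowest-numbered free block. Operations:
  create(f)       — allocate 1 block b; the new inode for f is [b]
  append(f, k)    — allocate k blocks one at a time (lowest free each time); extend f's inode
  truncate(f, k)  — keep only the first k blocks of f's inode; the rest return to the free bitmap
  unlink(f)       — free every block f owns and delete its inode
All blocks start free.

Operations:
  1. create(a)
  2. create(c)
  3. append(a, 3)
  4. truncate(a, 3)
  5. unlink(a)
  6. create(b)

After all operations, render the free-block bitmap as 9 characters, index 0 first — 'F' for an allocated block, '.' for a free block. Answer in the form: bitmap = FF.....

bitmap = FF.......

after create(a) → a:[0]  free=[F........]
after create(c) → a:[0], c:[1]  free=[FF.......]
after append(a, 3) → a:[0, 2, 3, 4], c:[1]  free=[FFFFF....]
after truncate(a, 3) → a:[0, 2, 3], c:[1]  free=[FFFF.....]
after unlink(a) → c:[1]  free=[.F.......]
after create(b) → b:[0], c:[1]  free=[FF.......]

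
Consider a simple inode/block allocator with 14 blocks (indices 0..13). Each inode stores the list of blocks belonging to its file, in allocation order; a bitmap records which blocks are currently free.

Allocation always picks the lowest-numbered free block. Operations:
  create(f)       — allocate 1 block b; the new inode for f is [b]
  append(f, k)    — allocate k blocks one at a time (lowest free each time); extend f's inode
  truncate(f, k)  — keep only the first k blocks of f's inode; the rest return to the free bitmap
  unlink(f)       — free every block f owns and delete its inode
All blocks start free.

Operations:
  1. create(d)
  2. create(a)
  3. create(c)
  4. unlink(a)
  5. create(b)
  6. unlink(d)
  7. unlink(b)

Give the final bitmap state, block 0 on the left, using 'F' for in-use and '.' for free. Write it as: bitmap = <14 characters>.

[1] create(d) — d=0 (map F.............)
[2] create(a) — a=1 d=0 (map FF............)
[3] create(c) — a=1 c=2 d=0 (map FFF...........)
[4] unlink(a) — c=2 d=0 (map F.F...........)
[5] create(b) — b=1 c=2 d=0 (map FFF...........)
[6] unlink(d) — b=1 c=2 (map .FF...........)
[7] unlink(b) — c=2 (map ..F...........)

bitmap = ..F...........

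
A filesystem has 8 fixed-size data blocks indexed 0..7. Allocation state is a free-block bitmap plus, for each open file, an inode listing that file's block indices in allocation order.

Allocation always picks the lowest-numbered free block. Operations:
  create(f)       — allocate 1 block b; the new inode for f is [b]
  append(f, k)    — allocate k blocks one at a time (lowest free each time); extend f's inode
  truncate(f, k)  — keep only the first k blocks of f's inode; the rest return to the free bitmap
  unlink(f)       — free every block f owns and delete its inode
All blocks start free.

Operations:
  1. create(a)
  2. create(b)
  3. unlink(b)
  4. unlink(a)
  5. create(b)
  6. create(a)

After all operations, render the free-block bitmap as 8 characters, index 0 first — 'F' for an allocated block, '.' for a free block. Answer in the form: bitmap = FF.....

after create(a) → a:[0]  free=[F.......]
after create(b) → a:[0], b:[1]  free=[FF......]
after unlink(b) → a:[0]  free=[F.......]
after unlink(a) →   free=[........]
after create(b) → b:[0]  free=[F.......]
after create(a) → a:[1], b:[0]  free=[FF......]

bitmap = FF......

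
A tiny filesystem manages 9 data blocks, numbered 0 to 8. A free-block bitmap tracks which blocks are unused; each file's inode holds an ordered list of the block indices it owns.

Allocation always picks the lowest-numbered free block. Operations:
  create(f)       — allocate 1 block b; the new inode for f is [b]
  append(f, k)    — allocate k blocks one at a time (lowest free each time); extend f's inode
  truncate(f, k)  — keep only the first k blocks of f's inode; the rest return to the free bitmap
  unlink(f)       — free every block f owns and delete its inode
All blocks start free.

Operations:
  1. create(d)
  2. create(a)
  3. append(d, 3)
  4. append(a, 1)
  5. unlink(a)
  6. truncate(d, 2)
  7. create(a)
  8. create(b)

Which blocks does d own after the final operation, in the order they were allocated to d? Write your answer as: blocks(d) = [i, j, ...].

create(d): bitmap=F........ | d=[0]
create(a): bitmap=FF....... | a=[1] d=[0]
append(d, 3): bitmap=FFFFF.... | a=[1] d=[0, 2, 3, 4]
append(a, 1): bitmap=FFFFFF... | a=[1, 5] d=[0, 2, 3, 4]
unlink(a): bitmap=F.FFF.... | d=[0, 2, 3, 4]
truncate(d, 2): bitmap=F.F...... | d=[0, 2]
create(a): bitmap=FFF...... | a=[1] d=[0, 2]
create(b): bitmap=FFFF..... | a=[1] b=[3] d=[0, 2]

blocks(d) = [0, 2]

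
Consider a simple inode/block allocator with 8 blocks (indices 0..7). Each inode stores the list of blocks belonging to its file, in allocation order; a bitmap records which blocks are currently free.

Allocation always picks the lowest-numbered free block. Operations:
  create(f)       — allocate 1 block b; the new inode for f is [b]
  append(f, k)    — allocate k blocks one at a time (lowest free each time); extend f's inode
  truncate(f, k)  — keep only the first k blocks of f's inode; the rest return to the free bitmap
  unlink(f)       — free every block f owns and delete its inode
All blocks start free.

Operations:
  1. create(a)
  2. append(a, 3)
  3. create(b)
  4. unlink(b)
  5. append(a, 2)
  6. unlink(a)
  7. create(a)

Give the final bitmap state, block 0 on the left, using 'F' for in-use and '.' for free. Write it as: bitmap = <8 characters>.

bitmap = F.......

  1. create(a)  ⇒  F.......  {a→[0]}
  2. append(a, 3)  ⇒  FFFF....  {a→[0, 1, 2, 3]}
  3. create(b)  ⇒  FFFFF...  {a→[0, 1, 2, 3]; b→[4]}
  4. unlink(b)  ⇒  FFFF....  {a→[0, 1, 2, 3]}
  5. append(a, 2)  ⇒  FFFFFF..  {a→[0, 1, 2, 3, 4, 5]}
  6. unlink(a)  ⇒  ........  {}
  7. create(a)  ⇒  F.......  {a→[0]}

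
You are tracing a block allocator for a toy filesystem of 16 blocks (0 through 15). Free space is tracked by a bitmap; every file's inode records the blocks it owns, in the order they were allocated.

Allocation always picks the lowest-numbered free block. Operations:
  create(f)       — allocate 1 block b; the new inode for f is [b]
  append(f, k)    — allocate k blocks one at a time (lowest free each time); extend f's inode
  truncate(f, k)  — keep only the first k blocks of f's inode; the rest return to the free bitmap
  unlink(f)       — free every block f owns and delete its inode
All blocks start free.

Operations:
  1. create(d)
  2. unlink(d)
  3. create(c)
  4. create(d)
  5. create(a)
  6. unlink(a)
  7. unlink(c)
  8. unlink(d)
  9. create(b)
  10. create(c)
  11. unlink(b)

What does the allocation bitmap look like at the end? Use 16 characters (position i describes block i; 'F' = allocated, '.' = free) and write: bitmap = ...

bitmap = .F..............

after create(d) → d:[0]  free=[F...............]
after unlink(d) →   free=[................]
after create(c) → c:[0]  free=[F...............]
after create(d) → c:[0], d:[1]  free=[FF..............]
after create(a) → a:[2], c:[0], d:[1]  free=[FFF.............]
after unlink(a) → c:[0], d:[1]  free=[FF..............]
after unlink(c) → d:[1]  free=[.F..............]
after unlink(d) →   free=[................]
after create(b) → b:[0]  free=[F...............]
after create(c) → b:[0], c:[1]  free=[FF..............]
after unlink(b) → c:[1]  free=[.F..............]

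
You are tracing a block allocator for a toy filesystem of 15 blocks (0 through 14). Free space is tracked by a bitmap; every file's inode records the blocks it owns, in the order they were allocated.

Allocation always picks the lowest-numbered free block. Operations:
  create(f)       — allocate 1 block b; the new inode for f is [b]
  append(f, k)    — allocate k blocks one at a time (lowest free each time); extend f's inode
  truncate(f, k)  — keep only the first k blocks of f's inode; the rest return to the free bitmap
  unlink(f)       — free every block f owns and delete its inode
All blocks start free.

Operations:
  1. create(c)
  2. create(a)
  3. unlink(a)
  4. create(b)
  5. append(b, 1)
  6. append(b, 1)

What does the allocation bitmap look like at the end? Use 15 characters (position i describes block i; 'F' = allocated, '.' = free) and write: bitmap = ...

create(c): bitmap=F.............. | c=[0]
create(a): bitmap=FF............. | a=[1] c=[0]
unlink(a): bitmap=F.............. | c=[0]
create(b): bitmap=FF............. | b=[1] c=[0]
append(b, 1): bitmap=FFF............ | b=[1, 2] c=[0]
append(b, 1): bitmap=FFFF........... | b=[1, 2, 3] c=[0]

bitmap = FFFF...........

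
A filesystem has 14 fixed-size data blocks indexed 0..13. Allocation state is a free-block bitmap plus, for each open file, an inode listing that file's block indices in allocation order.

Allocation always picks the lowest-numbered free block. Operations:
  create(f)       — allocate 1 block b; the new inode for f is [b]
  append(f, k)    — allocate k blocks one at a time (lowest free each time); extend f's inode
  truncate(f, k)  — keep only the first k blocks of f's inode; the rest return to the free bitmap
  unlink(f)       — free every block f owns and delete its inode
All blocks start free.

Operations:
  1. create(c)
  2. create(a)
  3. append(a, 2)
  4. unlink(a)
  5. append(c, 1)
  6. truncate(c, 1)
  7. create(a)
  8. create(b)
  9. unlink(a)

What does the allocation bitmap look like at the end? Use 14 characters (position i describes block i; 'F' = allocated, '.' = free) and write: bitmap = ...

create(c): bitmap=F............. | c=[0]
create(a): bitmap=FF............ | a=[1] c=[0]
append(a, 2): bitmap=FFFF.......... | a=[1, 2, 3] c=[0]
unlink(a): bitmap=F............. | c=[0]
append(c, 1): bitmap=FF............ | c=[0, 1]
truncate(c, 1): bitmap=F............. | c=[0]
create(a): bitmap=FF............ | a=[1] c=[0]
create(b): bitmap=FFF........... | a=[1] b=[2] c=[0]
unlink(a): bitmap=F.F........... | b=[2] c=[0]

bitmap = F.F...........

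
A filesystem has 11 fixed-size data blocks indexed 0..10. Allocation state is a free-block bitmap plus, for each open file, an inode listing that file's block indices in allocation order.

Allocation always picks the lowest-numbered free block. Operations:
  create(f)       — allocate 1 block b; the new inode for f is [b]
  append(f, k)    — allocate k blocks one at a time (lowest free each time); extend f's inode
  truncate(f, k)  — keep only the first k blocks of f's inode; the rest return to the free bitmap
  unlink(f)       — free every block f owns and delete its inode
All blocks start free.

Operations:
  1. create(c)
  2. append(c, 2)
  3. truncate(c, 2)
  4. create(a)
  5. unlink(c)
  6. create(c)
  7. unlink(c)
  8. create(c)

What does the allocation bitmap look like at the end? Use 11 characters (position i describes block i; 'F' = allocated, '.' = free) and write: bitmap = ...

bitmap = F.F........

[1] create(c) — c=0 (map F..........)
[2] append(c, 2) — c=0,1,2 (map FFF........)
[3] truncate(c, 2) — c=0,1 (map FF.........)
[4] create(a) — a=2 c=0,1 (map FFF........)
[5] unlink(c) — a=2 (map ..F........)
[6] create(c) — a=2 c=0 (map F.F........)
[7] unlink(c) — a=2 (map ..F........)
[8] create(c) — a=2 c=0 (map F.F........)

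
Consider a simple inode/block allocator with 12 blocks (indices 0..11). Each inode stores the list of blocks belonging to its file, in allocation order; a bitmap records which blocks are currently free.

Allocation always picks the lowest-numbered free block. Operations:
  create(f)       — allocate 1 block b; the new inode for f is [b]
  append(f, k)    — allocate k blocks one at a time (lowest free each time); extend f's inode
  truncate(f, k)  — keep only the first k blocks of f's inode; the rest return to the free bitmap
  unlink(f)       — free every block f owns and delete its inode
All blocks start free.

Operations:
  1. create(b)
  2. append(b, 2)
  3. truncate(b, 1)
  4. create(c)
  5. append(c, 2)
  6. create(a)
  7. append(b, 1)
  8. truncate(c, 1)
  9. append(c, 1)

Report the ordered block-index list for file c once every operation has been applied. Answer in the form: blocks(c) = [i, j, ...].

after create(b) → b:[0]  free=[F...........]
after append(b, 2) → b:[0, 1, 2]  free=[FFF.........]
after truncate(b, 1) → b:[0]  free=[F...........]
after create(c) → b:[0], c:[1]  free=[FF..........]
after append(c, 2) → b:[0], c:[1, 2, 3]  free=[FFFF........]
after create(a) → a:[4], b:[0], c:[1, 2, 3]  free=[FFFFF.......]
after append(b, 1) → a:[4], b:[0, 5], c:[1, 2, 3]  free=[FFFFFF......]
after truncate(c, 1) → a:[4], b:[0, 5], c:[1]  free=[FF..FF......]
after append(c, 1) → a:[4], b:[0, 5], c:[1, 2]  free=[FFF.FF......]

blocks(c) = [1, 2]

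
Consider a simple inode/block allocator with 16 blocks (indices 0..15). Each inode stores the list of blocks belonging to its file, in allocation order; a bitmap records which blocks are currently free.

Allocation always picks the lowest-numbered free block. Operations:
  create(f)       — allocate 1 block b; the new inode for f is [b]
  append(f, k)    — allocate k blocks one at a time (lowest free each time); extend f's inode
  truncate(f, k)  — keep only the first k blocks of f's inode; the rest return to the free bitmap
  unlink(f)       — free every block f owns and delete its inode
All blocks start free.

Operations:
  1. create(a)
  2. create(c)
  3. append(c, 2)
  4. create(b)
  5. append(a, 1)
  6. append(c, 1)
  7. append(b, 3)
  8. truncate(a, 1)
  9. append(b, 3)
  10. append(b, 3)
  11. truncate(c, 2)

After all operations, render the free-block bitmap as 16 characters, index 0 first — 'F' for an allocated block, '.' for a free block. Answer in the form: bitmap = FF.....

bitmap = FFF.FF.FFFFFFFF.

[1] create(a) — a=0 (map F...............)
[2] create(c) — a=0 c=1 (map FF..............)
[3] append(c, 2) — a=0 c=1,2,3 (map FFFF............)
[4] create(b) — a=0 b=4 c=1,2,3 (map FFFFF...........)
[5] append(a, 1) — a=0,5 b=4 c=1,2,3 (map FFFFFF..........)
[6] append(c, 1) — a=0,5 b=4 c=1,2,3,6 (map FFFFFFF.........)
[7] append(b, 3) — a=0,5 b=4,7,8,9 c=1,2,3,6 (map FFFFFFFFFF......)
[8] truncate(a, 1) — a=0 b=4,7,8,9 c=1,2,3,6 (map FFFFF.FFFF......)
[9] append(b, 3) — a=0 b=4,7,8,9,5,10,11 c=1,2,3,6 (map FFFFFFFFFFFF....)
[10] append(b, 3) — a=0 b=4,7,8,9,5,10,11,12,13,14 c=1,2,3,6 (map FFFFFFFFFFFFFFF.)
[11] truncate(c, 2) — a=0 b=4,7,8,9,5,10,11,12,13,14 c=1,2 (map FFF.FF.FFFFFFFF.)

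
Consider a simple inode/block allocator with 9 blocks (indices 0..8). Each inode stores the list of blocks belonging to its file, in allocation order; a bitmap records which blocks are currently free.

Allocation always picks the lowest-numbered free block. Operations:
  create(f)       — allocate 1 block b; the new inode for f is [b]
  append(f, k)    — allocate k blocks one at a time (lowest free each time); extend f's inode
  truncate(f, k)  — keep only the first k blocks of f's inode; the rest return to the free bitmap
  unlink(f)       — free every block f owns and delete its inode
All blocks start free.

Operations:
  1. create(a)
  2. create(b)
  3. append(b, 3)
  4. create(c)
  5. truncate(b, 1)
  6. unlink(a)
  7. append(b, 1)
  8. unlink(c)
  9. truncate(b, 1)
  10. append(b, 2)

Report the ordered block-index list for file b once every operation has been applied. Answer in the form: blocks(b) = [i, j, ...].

after create(a) → a:[0]  free=[F........]
after create(b) → a:[0], b:[1]  free=[FF.......]
after append(b, 3) → a:[0], b:[1, 2, 3, 4]  free=[FFFFF....]
after create(c) → a:[0], b:[1, 2, 3, 4], c:[5]  free=[FFFFFF...]
after truncate(b, 1) → a:[0], b:[1], c:[5]  free=[FF...F...]
after unlink(a) → b:[1], c:[5]  free=[.F...F...]
after append(b, 1) → b:[1, 0], c:[5]  free=[FF...F...]
after unlink(c) → b:[1, 0]  free=[FF.......]
after truncate(b, 1) → b:[1]  free=[.F.......]
after append(b, 2) → b:[1, 0, 2]  free=[FFF......]

blocks(b) = [1, 0, 2]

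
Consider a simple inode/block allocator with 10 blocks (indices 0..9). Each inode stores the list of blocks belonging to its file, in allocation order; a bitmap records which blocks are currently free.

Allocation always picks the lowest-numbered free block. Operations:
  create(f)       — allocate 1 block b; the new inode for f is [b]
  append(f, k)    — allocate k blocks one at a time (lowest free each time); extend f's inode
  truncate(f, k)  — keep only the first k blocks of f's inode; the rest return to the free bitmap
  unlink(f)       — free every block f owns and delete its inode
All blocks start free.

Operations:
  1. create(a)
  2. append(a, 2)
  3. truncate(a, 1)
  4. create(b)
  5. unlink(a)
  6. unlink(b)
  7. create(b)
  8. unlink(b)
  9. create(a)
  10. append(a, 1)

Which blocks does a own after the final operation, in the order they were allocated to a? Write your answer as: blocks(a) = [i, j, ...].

  1. create(a)  ⇒  F.........  {a→[0]}
  2. append(a, 2)  ⇒  FFF.......  {a→[0, 1, 2]}
  3. truncate(a, 1)  ⇒  F.........  {a→[0]}
  4. create(b)  ⇒  FF........  {a→[0]; b→[1]}
  5. unlink(a)  ⇒  .F........  {b→[1]}
  6. unlink(b)  ⇒  ..........  {}
  7. create(b)  ⇒  F.........  {b→[0]}
  8. unlink(b)  ⇒  ..........  {}
  9. create(a)  ⇒  F.........  {a→[0]}
  10. append(a, 1)  ⇒  FF........  {a→[0, 1]}

blocks(a) = [0, 1]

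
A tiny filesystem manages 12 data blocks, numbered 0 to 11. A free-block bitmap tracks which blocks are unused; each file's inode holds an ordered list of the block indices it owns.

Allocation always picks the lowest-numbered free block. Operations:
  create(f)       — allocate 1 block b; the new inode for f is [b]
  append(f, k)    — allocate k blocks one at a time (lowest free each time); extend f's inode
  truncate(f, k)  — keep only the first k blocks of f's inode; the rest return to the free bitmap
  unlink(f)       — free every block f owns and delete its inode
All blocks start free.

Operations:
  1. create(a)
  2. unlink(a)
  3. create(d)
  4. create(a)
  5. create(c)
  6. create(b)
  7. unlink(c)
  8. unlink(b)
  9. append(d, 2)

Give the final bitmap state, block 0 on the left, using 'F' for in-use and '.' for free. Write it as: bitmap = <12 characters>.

  1. create(a)  ⇒  F...........  {a→[0]}
  2. unlink(a)  ⇒  ............  {}
  3. create(d)  ⇒  F...........  {d→[0]}
  4. create(a)  ⇒  FF..........  {a→[1]; d→[0]}
  5. create(c)  ⇒  FFF.........  {a→[1]; c→[2]; d→[0]}
  6. create(b)  ⇒  FFFF........  {a→[1]; b→[3]; c→[2]; d→[0]}
  7. unlink(c)  ⇒  FF.F........  {a→[1]; b→[3]; d→[0]}
  8. unlink(b)  ⇒  FF..........  {a→[1]; d→[0]}
  9. append(d, 2)  ⇒  FFFF........  {a→[1]; d→[0, 2, 3]}

bitmap = FFFF........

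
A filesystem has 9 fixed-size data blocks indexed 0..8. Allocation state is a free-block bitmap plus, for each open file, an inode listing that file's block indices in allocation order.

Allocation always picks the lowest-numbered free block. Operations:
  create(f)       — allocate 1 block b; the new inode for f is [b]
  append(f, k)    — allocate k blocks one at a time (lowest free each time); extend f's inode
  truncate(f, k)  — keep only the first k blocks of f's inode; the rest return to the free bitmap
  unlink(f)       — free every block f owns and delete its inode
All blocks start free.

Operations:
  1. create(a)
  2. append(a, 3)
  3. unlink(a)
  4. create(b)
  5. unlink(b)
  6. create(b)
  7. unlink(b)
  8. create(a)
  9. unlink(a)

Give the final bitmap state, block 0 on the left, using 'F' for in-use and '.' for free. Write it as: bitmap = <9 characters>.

[1] create(a) — a=0 (map F........)
[2] append(a, 3) — a=0,1,2,3 (map FFFF.....)
[3] unlink(a) —  (map .........)
[4] create(b) — b=0 (map F........)
[5] unlink(b) —  (map .........)
[6] create(b) — b=0 (map F........)
[7] unlink(b) —  (map .........)
[8] create(a) — a=0 (map F........)
[9] unlink(a) —  (map .........)

bitmap = .........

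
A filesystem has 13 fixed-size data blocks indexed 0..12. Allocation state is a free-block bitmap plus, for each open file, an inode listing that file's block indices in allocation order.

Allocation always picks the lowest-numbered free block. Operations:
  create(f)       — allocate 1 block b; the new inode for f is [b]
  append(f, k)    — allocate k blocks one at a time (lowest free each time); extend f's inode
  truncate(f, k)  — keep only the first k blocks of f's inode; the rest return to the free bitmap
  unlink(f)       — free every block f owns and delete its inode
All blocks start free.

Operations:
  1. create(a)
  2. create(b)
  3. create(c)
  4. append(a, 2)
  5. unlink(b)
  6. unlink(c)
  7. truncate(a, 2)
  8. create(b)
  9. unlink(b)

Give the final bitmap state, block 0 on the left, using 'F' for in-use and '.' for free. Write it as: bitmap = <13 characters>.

bitmap = F..F.........

after create(a) → a:[0]  free=[F............]
after create(b) → a:[0], b:[1]  free=[FF...........]
after create(c) → a:[0], b:[1], c:[2]  free=[FFF..........]
after append(a, 2) → a:[0, 3, 4], b:[1], c:[2]  free=[FFFFF........]
after unlink(b) → a:[0, 3, 4], c:[2]  free=[F.FFF........]
after unlink(c) → a:[0, 3, 4]  free=[F..FF........]
after truncate(a, 2) → a:[0, 3]  free=[F..F.........]
after create(b) → a:[0, 3], b:[1]  free=[FF.F.........]
after unlink(b) → a:[0, 3]  free=[F..F.........]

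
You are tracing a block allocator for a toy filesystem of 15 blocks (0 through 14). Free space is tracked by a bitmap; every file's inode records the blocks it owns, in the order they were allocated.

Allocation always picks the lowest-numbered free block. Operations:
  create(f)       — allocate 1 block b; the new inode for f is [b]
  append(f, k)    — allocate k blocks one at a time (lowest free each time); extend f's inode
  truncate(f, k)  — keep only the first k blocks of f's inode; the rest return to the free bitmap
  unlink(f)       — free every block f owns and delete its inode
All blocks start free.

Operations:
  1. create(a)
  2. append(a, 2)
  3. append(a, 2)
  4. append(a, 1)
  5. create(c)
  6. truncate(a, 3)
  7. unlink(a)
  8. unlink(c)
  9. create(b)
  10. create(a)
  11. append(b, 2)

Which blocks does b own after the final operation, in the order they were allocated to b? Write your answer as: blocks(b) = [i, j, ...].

create(a): bitmap=F.............. | a=[0]
append(a, 2): bitmap=FFF............ | a=[0, 1, 2]
append(a, 2): bitmap=FFFFF.......... | a=[0, 1, 2, 3, 4]
append(a, 1): bitmap=FFFFFF......... | a=[0, 1, 2, 3, 4, 5]
create(c): bitmap=FFFFFFF........ | a=[0, 1, 2, 3, 4, 5] c=[6]
truncate(a, 3): bitmap=FFF...F........ | a=[0, 1, 2] c=[6]
unlink(a): bitmap=......F........ | c=[6]
unlink(c): bitmap=............... | 
create(b): bitmap=F.............. | b=[0]
create(a): bitmap=FF............. | a=[1] b=[0]
append(b, 2): bitmap=FFFF........... | a=[1] b=[0, 2, 3]

blocks(b) = [0, 2, 3]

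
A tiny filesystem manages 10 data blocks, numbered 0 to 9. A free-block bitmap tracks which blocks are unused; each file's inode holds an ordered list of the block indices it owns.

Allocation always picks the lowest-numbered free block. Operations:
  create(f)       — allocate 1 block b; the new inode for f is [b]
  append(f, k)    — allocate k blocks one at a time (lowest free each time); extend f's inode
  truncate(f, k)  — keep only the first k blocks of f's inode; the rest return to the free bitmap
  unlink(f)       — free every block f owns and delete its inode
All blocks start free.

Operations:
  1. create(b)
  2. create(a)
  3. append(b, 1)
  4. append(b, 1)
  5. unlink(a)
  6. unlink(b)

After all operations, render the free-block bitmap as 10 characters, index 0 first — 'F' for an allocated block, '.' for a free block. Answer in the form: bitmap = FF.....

after create(b) → b:[0]  free=[F.........]
after create(a) → a:[1], b:[0]  free=[FF........]
after append(b, 1) → a:[1], b:[0, 2]  free=[FFF.......]
after append(b, 1) → a:[1], b:[0, 2, 3]  free=[FFFF......]
after unlink(a) → b:[0, 2, 3]  free=[F.FF......]
after unlink(b) →   free=[..........]

bitmap = ..........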